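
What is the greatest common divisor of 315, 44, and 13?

1

gcd(315, 44) = 1  (315 = 7·44 + 7, 44 = 6·7 + 2, 7 = 3·2 + 1, 2 = 2·1).
gcd(1, 13) = 1.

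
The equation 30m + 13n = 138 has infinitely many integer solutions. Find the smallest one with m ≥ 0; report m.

gcd(30, 13):
  30 = 2×13 + 4
  13 = 3×4 + 1
  4 = 4×1
so gcd(30, 13) = 1.
1 divides 138, so solutions exist.
Back-substitute for Bézout coefficients:
  1 = 13 - 3×4
  ... = 30×(-3) + 13×(7)
Scale by 138/1 = 138: (m₀, n₀) = (-414, 966).
General solution: m = -414 + 13t, n = 966 - 30t for integer t.
m ≥ 0: smallest is -414 mod 13 = 2 (at t = 32), with n = 6.

2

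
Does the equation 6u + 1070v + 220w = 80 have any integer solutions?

gcd(1070, 6) = 2  (1070 = 178×6 + 2, 6 = 3×2).
gcd(2, 220) = 2.
2 divides 80, so integer solutions exist.

yes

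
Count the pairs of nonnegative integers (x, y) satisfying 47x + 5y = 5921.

gcd(47, 5) = 1  (47 = 9·5 + 2, 5 = 2·2 + 1, 2 = 2·1).
Back-substituting, 47·(-2) + 5·(19) = 1.
Scale by 5921: one solution is (-11842, 112499). Reduce x mod 5: (3, 1156).
General: x = 3 + 5t, y = 1156 - 47t.
x ≥ 0 ⇒ t ≥ 0; y ≥ 0 ⇒ t ≤ 24. So t ∈ [0, 24]: 25 solutions.

25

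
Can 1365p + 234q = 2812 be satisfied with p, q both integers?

no

gcd(1365, 234):
  1365 = 5·234 + 195
  234 = 1·195 + 39
  195 = 5·39
so gcd(1365, 234) = 39.
39 does not divide 2812 (remainder 4), so no integer solutions.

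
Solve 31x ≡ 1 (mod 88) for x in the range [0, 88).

gcd(88, 31):
  88 = 2*31 + 26
  31 = 1*26 + 5
  26 = 5*5 + 1
  5 = 5*1
so gcd(88, 31) = 1.
Back-substitute for Bézout coefficients:
  1 = 26 - 5*5
  ... = 31*(-17) + 88*(6)
So 31*-17 ≡ 1 (mod 88), and -17 mod 88 = 71.

71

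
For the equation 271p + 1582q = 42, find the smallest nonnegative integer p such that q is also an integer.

gcd(1582, 271):
  1582 = 5*271 + 227
  271 = 1*227 + 44
  227 = 5*44 + 7
  44 = 6*7 + 2
  7 = 3*2 + 1
  2 = 2*1
so gcd(1582, 271) = 1.
1 divides 42, so solutions exist.
Back-substitute for Bézout coefficients:
  1 = 7 - 3*2
  ... = 271*(-683) + 1582*(117)
Scale by 42/1 = 42: (p₀, q₀) = (-28686, 4914).
General solution: p = -28686 + 1582t, q = 4914 - 271t for integer t.
p ≥ 0: smallest is -28686 mod 1582 = 1372 (at t = 19), with q = -235.

1372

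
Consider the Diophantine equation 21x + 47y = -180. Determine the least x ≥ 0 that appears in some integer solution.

25

gcd(47, 21) = 1  (47 = 2*21 + 5, 21 = 4*5 + 1, 5 = 5*1).
1 divides -180, so solutions exist.
Back-substituting, 21*(9) + 47*(-4) = 1.
Scale by -180/1 = -180: (x₀, y₀) = (-1620, 720).
General solution: x = -1620 + 47t, y = 720 - 21t for integer t.
x ≥ 0: smallest is -1620 mod 47 = 25 (at t = 35), with y = -15.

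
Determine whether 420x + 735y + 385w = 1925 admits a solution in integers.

yes

gcd(735, 420) = 105.
gcd(105, 385) = 35.
35 divides 1925, so integer solutions exist.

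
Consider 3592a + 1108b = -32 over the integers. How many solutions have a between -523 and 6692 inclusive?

26

gcd(3592, 1108) = 4  (3592 = 3×1108 + 268, 1108 = 4×268 + 36, 268 = 7×36 + 16, 36 = 2×16 + 4, 16 = 4×4).
Back-substituting, 3592×(-62) + 1108×(201) = 4.
Scale by -8: particular solution (496, -1608); reduce a mod 277: (219, -710).
General solution: a = 219 + 277t, b = -710 - 898t for integer t.
-523 ≤ 219 + 277t ≤ 6692 gives t ∈ [-2, 23], which is 26 values.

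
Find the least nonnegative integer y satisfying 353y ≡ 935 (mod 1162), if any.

gcd(1162, 353):
  1162 = 3·353 + 103
  353 = 3·103 + 44
  103 = 2·44 + 15
  44 = 2·15 + 14
  15 = 1·14 + 1
  14 = 14·1
so gcd(1162, 353) = 1.
1 divides 935, so solutions exist.
Back-substitute for Bézout coefficients:
  1 = 15 - 1·14
  ... = 353·(-79) + 1162·(24)
So 353·(-79) ≡ 1 (mod 1162); multiply by 935: y ≡ -73865 (mod 1162).
Smallest nonnegative: y = -73865 mod 1162 = 503.

503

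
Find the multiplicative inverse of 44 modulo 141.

gcd(141, 44):
  141 = 3·44 + 9
  44 = 4·9 + 8
  9 = 1·8 + 1
  8 = 8·1
so gcd(141, 44) = 1.
Back-substitute for Bézout coefficients:
  1 = 9 - 1·8
  ... = 44·(-16) + 141·(5)
So 44·-16 ≡ 1 (mod 141), and -16 mod 141 = 125.

125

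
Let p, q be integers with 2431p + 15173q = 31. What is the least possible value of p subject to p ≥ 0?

gcd(15173, 2431) = 1.
1 divides 31, so solutions exist.
By Bézout, 2431·(-2559) + 15173·(410) = 1.
Scale by 31/1 = 31: (p₀, q₀) = (-79329, 12710).
General solution: p = -79329 + 15173t, q = 12710 - 2431t for integer t.
p ≥ 0: smallest is -79329 mod 15173 = 11709 (at t = 6), with q = -1876.

11709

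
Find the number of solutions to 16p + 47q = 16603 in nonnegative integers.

gcd(47, 16):
  47 = 2*16 + 15
  16 = 1*15 + 1
  15 = 15*1
so gcd(47, 16) = 1.
Back-substitute for Bézout coefficients:
  1 = 16 - 1*15
  ... = 16*(3) + 47*(-1)
Scale by 16603: one solution is (49809, -16603). Reduce p mod 47: (36, 341).
General: p = 36 + 47t, q = 341 - 16t.
p ≥ 0 ⇒ t ≥ 0; q ≥ 0 ⇒ t ≤ 21. So t ∈ [0, 21]: 22 solutions.

22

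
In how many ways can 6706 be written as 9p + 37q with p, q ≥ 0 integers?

gcd(37, 9) = 1  (37 = 4·9 + 1, 9 = 9·1).
Back-substituting, 9·(-4) + 37·(1) = 1.
Scale by 6706: one solution is (-26824, 6706). Reduce p mod 37: (1, 181).
General: p = 1 + 37t, q = 181 - 9t.
p ≥ 0 ⇒ t ≥ 0; q ≥ 0 ⇒ t ≤ 20. So t ∈ [0, 20]: 21 solutions.

21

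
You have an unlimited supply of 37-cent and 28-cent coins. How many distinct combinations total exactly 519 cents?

1

Need nonnegative integers with 37j + 28k = 519.
gcd(37, 28) = 1, and 37·(-3) + 28·(4) = 1.
So (j₀, k₀) = (-1557, 2076); general j = -1557 + 28t, k = 2076 - 37t.
j ≥ 0 ⇒ t ≥ 56; k ≥ 0 ⇒ t ≤ 56. That's 1 value of t.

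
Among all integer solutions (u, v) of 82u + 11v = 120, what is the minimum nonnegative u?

gcd(82, 11) = 1.
1 divides 120, so solutions exist.
By Bézout, 82×(-2) + 11×(15) = 1.
Scale by 120/1 = 120: (u₀, v₀) = (-240, 1800).
General solution: u = -240 + 11t, v = 1800 - 82t for integer t.
u ≥ 0: smallest is -240 mod 11 = 2 (at t = 22), with v = -4.

2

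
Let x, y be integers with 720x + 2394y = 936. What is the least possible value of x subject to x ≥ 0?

121

gcd(2394, 720):
  2394 = 3·720 + 234
  720 = 3·234 + 18
  234 = 13·18
so gcd(2394, 720) = 18.
18 divides 936, so solutions exist.
Back-substitute for Bézout coefficients:
  18 = 720 - 3·234
  ... = 720·(10) + 2394·(-3)
Scale by 936/18 = 52: (x₀, y₀) = (520, -156).
General solution: x = 520 + 133t, y = -156 - 40t for integer t.
x ≥ 0: smallest is 520 mod 133 = 121 (at t = -3), with y = -36.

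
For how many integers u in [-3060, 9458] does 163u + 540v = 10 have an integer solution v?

23

gcd(540, 163):
  540 = 3·163 + 51
  163 = 3·51 + 10
  51 = 5·10 + 1
  10 = 10·1
so gcd(540, 163) = 1.
Back-substitute for Bézout coefficients:
  1 = 51 - 5·10
  ... = 163·(-53) + 540·(16)
Scale by 10: particular solution (-530, 160); reduce u mod 540: (10, -3).
General solution: u = 10 + 540t, v = -3 - 163t for integer t.
-3060 ≤ 10 + 540t ≤ 9458 gives t ∈ [-5, 17], which is 23 values.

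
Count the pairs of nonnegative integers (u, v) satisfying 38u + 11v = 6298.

15

gcd(38, 11) = 1  (38 = 3·11 + 5, 11 = 2·5 + 1, 5 = 5·1).
Back-substituting, 38·(-2) + 11·(7) = 1.
Scale by 6298: one solution is (-12596, 44086). Reduce u mod 11: (10, 538).
General: u = 10 + 11t, v = 538 - 38t.
u ≥ 0 ⇒ t ≥ 0; v ≥ 0 ⇒ t ≤ 14. So t ∈ [0, 14]: 15 solutions.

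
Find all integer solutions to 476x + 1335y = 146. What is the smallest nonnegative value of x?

421

gcd(1335, 476) = 1.
1 divides 146, so solutions exist.
By Bézout, 476·(-244) + 1335·(87) = 1.
Scale by 146/1 = 146: (x₀, y₀) = (-35624, 12702).
General solution: x = -35624 + 1335t, y = 12702 - 476t for integer t.
x ≥ 0: smallest is -35624 mod 1335 = 421 (at t = 27), with y = -150.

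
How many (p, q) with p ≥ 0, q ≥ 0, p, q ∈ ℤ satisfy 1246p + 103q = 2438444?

19

gcd(1246, 103) = 1.
By Bézout, 1246×(31) + 103×(-375) = 1.
One solution: (64, 22900).
General: p = 64 + 103t, q = 22900 - 1246t.
p ≥ 0 ⇒ t ≥ 0; q ≥ 0 ⇒ t ≤ 18. So t ∈ [0, 18]: 19 solutions.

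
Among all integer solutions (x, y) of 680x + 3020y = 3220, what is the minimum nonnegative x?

gcd(3020, 680):
  3020 = 4*680 + 300
  680 = 2*300 + 80
  300 = 3*80 + 60
  80 = 1*60 + 20
  60 = 3*20
so gcd(3020, 680) = 20.
20 divides 3220, so solutions exist.
Back-substitute for Bézout coefficients:
  20 = 80 - 1*60
  ... = 680*(40) + 3020*(-9)
Scale by 3220/20 = 161: (x₀, y₀) = (6440, -1449).
General solution: x = 6440 + 151t, y = -1449 - 34t for integer t.
x ≥ 0: smallest is 6440 mod 151 = 98 (at t = -42), with y = -21.

98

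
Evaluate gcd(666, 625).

gcd(666, 625) = 1  (666 = 1×625 + 41, 625 = 15×41 + 10, 41 = 4×10 + 1, 10 = 10×1).

1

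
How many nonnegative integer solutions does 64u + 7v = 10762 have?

24

gcd(64, 7) = 1.
By Bézout, 64×(1) + 7×(-9) = 1.
One solution: (3, 1510).
General: u = 3 + 7t, v = 1510 - 64t.
u ≥ 0 ⇒ t ≥ 0; v ≥ 0 ⇒ t ≤ 23. So t ∈ [0, 23]: 24 solutions.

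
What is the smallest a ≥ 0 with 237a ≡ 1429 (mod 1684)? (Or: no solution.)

745

gcd(1684, 237) = 1.
1 divides 1429, so solutions exist.
By Bézout, 237·(-135) + 1684·(19) = 1.
So 237·(-135) ≡ 1 (mod 1684); multiply by 1429: a ≡ -192915 (mod 1684).
Smallest nonnegative: a = -192915 mod 1684 = 745.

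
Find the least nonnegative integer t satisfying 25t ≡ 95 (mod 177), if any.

110

gcd(177, 25) = 1.
1 divides 95, so solutions exist.
By Bézout, 25·(85) + 177·(-12) = 1.
So 25·(85) ≡ 1 (mod 177); multiply by 95: t ≡ 8075 (mod 177).
Smallest nonnegative: t = 8075 mod 177 = 110.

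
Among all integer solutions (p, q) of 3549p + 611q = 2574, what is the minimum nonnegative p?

25

gcd(3549, 611):
  3549 = 5*611 + 494
  611 = 1*494 + 117
  494 = 4*117 + 26
  117 = 4*26 + 13
  26 = 2*13
so gcd(3549, 611) = 13.
13 divides 2574, so solutions exist.
Back-substitute for Bézout coefficients:
  13 = 117 - 4*26
  ... = 3549*(-21) + 611*(122)
Scale by 2574/13 = 198: (p₀, q₀) = (-4158, 24156).
General solution: p = -4158 + 47t, q = 24156 - 273t for integer t.
p ≥ 0: smallest is -4158 mod 47 = 25 (at t = 89), with q = -141.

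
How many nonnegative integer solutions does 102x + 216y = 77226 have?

gcd(216, 102) = 6.
By Bézout, 102·(17) + 216·(-8) = 6.
One solution: (35, 341).
General: x = 35 + 36t, y = 341 - 17t.
x ≥ 0 ⇒ t ≥ 0; y ≥ 0 ⇒ t ≤ 20. So t ∈ [0, 20]: 21 solutions.

21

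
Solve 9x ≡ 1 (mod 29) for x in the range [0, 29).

gcd(29, 9):
  29 = 3×9 + 2
  9 = 4×2 + 1
  2 = 2×1
so gcd(29, 9) = 1.
Back-substitute for Bézout coefficients:
  1 = 9 - 4×2
  ... = 9×(13) + 29×(-4)
So 9×13 ≡ 1 (mod 29), and 13 mod 29 = 13.

13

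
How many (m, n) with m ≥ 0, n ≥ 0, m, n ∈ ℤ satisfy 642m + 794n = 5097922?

20

gcd(794, 642) = 2  (794 = 1×642 + 152, 642 = 4×152 + 34, 152 = 4×34 + 16, 34 = 2×16 + 2, 16 = 8×2).
Back-substituting, 642×(47) + 794×(-38) = 2.
Scale by 2548961: one solution is (119801167, -96860518). Reduce m mod 397: (65, 6368).
General: m = 65 + 397t, n = 6368 - 321t.
m ≥ 0 ⇒ t ≥ 0; n ≥ 0 ⇒ t ≤ 19. So t ∈ [0, 19]: 20 solutions.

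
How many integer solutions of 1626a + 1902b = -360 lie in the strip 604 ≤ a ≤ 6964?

20

gcd(1902, 1626) = 6  (1902 = 1*1626 + 276, 1626 = 5*276 + 246, 276 = 1*246 + 30, 246 = 8*30 + 6, 30 = 5*6).
Back-substituting, 1626*(62) + 1902*(-53) = 6.
Scale by -60: particular solution (-3720, 3180); reduce a mod 317: (84, -72).
General solution: a = 84 + 317t, b = -72 - 271t for integer t.
604 ≤ 84 + 317t ≤ 6964 gives t ∈ [2, 21], which is 20 values.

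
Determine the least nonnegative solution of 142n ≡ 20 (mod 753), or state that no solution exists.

gcd(753, 142) = 1.
1 divides 20, so solutions exist.
By Bézout, 142·(175) + 753·(-33) = 1.
So 142·(175) ≡ 1 (mod 753); multiply by 20: n ≡ 3500 (mod 753).
Smallest nonnegative: n = 3500 mod 753 = 488.

488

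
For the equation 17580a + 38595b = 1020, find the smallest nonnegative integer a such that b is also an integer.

123

gcd(38595, 17580):
  38595 = 2*17580 + 3435
  17580 = 5*3435 + 405
  3435 = 8*405 + 195
  405 = 2*195 + 15
  195 = 13*15
so gcd(38595, 17580) = 15.
15 divides 1020, so solutions exist.
Back-substitute for Bézout coefficients:
  15 = 405 - 2*195
  ... = 17580*(191) + 38595*(-87)
Scale by 1020/15 = 68: (a₀, b₀) = (12988, -5916).
General solution: a = 12988 + 2573t, b = -5916 - 1172t for integer t.
a ≥ 0: smallest is 12988 mod 2573 = 123 (at t = -5), with b = -56.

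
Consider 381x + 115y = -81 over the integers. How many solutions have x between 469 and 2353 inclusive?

gcd(381, 115) = 1.
By Bézout, 381×(16) + 115×(-53) = 1.
Particular solution: (84, -279).
General solution: x = 84 + 115t, y = -279 - 381t for integer t.
469 ≤ 84 + 115t ≤ 2353 gives t ∈ [4, 19], which is 16 values.

16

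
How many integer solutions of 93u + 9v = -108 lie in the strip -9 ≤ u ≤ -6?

gcd(93, 9) = 3.
By Bézout, 93·(1) + 9·(-10) = 3.
Particular solution: (0, -12).
General solution: u = 0 + 3t, v = -12 - 31t for integer t.
-9 ≤ 0 + 3t ≤ -6 gives t ∈ [-3, -2], which is 2 values.

2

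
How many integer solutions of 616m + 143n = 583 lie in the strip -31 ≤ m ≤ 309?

gcd(616, 143) = 11.
By Bézout, 616×(-3) + 143×(13) = 11.
Particular solution: (10, -39).
General solution: m = 10 + 13t, n = -39 - 56t for integer t.
-31 ≤ 10 + 13t ≤ 309 gives t ∈ [-3, 23], which is 27 values.

27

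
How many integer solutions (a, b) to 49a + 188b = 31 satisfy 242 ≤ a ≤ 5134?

gcd(188, 49) = 1.
By Bézout, 49×(-23) + 188×(6) = 1.
Particular solution: (39, -10).
General solution: a = 39 + 188t, b = -10 - 49t for integer t.
242 ≤ 39 + 188t ≤ 5134 gives t ∈ [2, 27], which is 26 values.

26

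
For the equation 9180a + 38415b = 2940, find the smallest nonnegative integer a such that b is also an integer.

469

gcd(38415, 9180) = 15.
15 divides 2940, so solutions exist.
By Bézout, 9180×(-272) + 38415×(65) = 15.
Scale by 2940/15 = 196: (a₀, b₀) = (-53312, 12740).
General solution: a = -53312 + 2561t, b = 12740 - 612t for integer t.
a ≥ 0: smallest is -53312 mod 2561 = 469 (at t = 21), with b = -112.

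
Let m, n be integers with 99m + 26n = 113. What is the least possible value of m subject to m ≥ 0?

gcd(99, 26):
  99 = 3×26 + 21
  26 = 1×21 + 5
  21 = 4×5 + 1
  5 = 5×1
so gcd(99, 26) = 1.
1 divides 113, so solutions exist.
Back-substitute for Bézout coefficients:
  1 = 21 - 4×5
  ... = 99×(5) + 26×(-19)
Scale by 113/1 = 113: (m₀, n₀) = (565, -2147).
General solution: m = 565 + 26t, n = -2147 - 99t for integer t.
m ≥ 0: smallest is 565 mod 26 = 19 (at t = -21), with n = -68.

19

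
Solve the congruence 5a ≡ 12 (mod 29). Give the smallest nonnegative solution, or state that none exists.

gcd(29, 5):
  29 = 5×5 + 4
  5 = 1×4 + 1
  4 = 4×1
so gcd(29, 5) = 1.
1 divides 12, so solutions exist.
Back-substitute for Bézout coefficients:
  1 = 5 - 1×4
  ... = 5×(6) + 29×(-1)
So 5×(6) ≡ 1 (mod 29); multiply by 12: a ≡ 72 (mod 29).
Smallest nonnegative: a = 72 mod 29 = 14.

14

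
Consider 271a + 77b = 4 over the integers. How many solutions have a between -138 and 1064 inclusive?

gcd(271, 77) = 1.
By Bézout, 271*(-25) + 77*(88) = 1.
Particular solution: (54, -190).
General solution: a = 54 + 77t, b = -190 - 271t for integer t.
-138 ≤ 54 + 77t ≤ 1064 gives t ∈ [-2, 13], which is 16 values.

16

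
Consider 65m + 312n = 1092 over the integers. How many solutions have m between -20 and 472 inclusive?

21

gcd(312, 65) = 13  (312 = 4·65 + 52, 65 = 1·52 + 13, 52 = 4·13).
Back-substituting, 65·(5) + 312·(-1) = 13.
Scale by 84: particular solution (420, -84); reduce m mod 24: (12, 1).
General solution: m = 12 + 24t, n = 1 - 5t for integer t.
-20 ≤ 12 + 24t ≤ 472 gives t ∈ [-1, 19], which is 21 values.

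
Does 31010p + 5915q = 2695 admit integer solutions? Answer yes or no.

yes

gcd(31010, 5915) = 35  (31010 = 5*5915 + 1435, 5915 = 4*1435 + 175, 1435 = 8*175 + 35, 175 = 5*35).
35 divides 2695, so integer solutions exist.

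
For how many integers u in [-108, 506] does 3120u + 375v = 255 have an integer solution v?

25

gcd(3120, 375) = 15  (3120 = 8·375 + 120, 375 = 3·120 + 15, 120 = 8·15).
Back-substituting, 3120·(-3) + 375·(25) = 15.
Scale by 17: particular solution (-51, 425); reduce u mod 25: (24, -199).
General solution: u = 24 + 25t, v = -199 - 208t for integer t.
-108 ≤ 24 + 25t ≤ 506 gives t ∈ [-5, 19], which is 25 values.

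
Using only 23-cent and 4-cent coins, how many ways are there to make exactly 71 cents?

Need nonnegative integers with 23j + 4k = 71.
gcd(23, 4) = 1, and 23·(-1) + 4·(6) = 1.
So (j₀, k₀) = (-71, 426); general j = -71 + 4t, k = 426 - 23t.
j ≥ 0 ⇒ t ≥ 18; k ≥ 0 ⇒ t ≤ 18. That's 1 value of t.

1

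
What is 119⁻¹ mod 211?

gcd(211, 119) = 1.
By Bézout, 119·(-39) + 211·(22) = 1.
So 119·-39 ≡ 1 (mod 211), and -39 mod 211 = 172.

172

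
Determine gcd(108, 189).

gcd(189, 108) = 27  (189 = 1·108 + 81, 108 = 1·81 + 27, 81 = 3·27).

27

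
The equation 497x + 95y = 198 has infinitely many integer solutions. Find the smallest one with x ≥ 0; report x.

gcd(497, 95) = 1.
1 divides 198, so solutions exist.
By Bézout, 497×(13) + 95×(-68) = 1.
Scale by 198/1 = 198: (x₀, y₀) = (2574, -13464).
General solution: x = 2574 + 95t, y = -13464 - 497t for integer t.
x ≥ 0: smallest is 2574 mod 95 = 9 (at t = -27), with y = -45.

9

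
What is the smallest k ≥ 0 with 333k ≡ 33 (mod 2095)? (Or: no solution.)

1661

gcd(2095, 333) = 1  (2095 = 6*333 + 97, 333 = 3*97 + 42, 97 = 2*42 + 13, 42 = 3*13 + 3, 13 = 4*3 + 1, 3 = 3*1).
1 divides 33, so solutions exist.
Back-substituting, 333*(-648) + 2095*(103) = 1.
So 333*(-648) ≡ 1 (mod 2095); multiply by 33: k ≡ -21384 (mod 2095).
Smallest nonnegative: k = -21384 mod 2095 = 1661.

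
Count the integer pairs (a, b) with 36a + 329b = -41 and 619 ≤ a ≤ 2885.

gcd(329, 36):
  329 = 9*36 + 5
  36 = 7*5 + 1
  5 = 5*1
so gcd(329, 36) = 1.
Back-substitute for Bézout coefficients:
  1 = 36 - 7*5
  ... = 36*(64) + 329*(-7)
Scale by -41: particular solution (-2624, 287); reduce a mod 329: (8, -1).
General solution: a = 8 + 329t, b = -1 - 36t for integer t.
619 ≤ 8 + 329t ≤ 2885 gives t ∈ [2, 8], which is 7 values.

7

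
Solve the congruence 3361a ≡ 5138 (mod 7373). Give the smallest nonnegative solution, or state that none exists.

gcd(7373, 3361):
  7373 = 2×3361 + 651
  3361 = 5×651 + 106
  651 = 6×106 + 15
  106 = 7×15 + 1
  15 = 15×1
so gcd(7373, 3361) = 1.
1 divides 5138, so solutions exist.
Back-substitute for Bézout coefficients:
  1 = 106 - 7×15
  ... = 3361×(487) + 7373×(-222)
So 3361×(487) ≡ 1 (mod 7373); multiply by 5138: a ≡ 2502206 (mod 7373).
Smallest nonnegative: a = 2502206 mod 7373 = 2759.

2759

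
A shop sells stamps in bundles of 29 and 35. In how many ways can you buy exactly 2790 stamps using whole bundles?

Need nonnegative integers with 29j + 35k = 2790.
gcd(29, 35) = 1, and 29·(-6) + 35·(5) = 1.
So (j₀, k₀) = (-16740, 13950); general j = -16740 + 35t, k = 13950 - 29t.
j ≥ 0 ⇒ t ≥ 479; k ≥ 0 ⇒ t ≤ 481. That's 3 values of t.

3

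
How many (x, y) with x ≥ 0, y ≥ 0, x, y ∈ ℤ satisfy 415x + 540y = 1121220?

25

gcd(540, 415):
  540 = 1*415 + 125
  415 = 3*125 + 40
  125 = 3*40 + 5
  40 = 8*5
so gcd(540, 415) = 5.
Back-substitute for Bézout coefficients:
  5 = 125 - 3*40
  ... = 415*(-13) + 540*(10)
Scale by 224244: one solution is (-2915172, 2242440). Reduce x mod 108: (72, 2021).
General: x = 72 + 108t, y = 2021 - 83t.
x ≥ 0 ⇒ t ≥ 0; y ≥ 0 ⇒ t ≤ 24. So t ∈ [0, 24]: 25 solutions.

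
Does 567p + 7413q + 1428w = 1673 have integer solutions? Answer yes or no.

gcd(7413, 567):
  7413 = 13×567 + 42
  567 = 13×42 + 21
  42 = 2×21
so gcd(7413, 567) = 21.
gcd(21, 1428) = 21.
21 does not divide 1673 (remainder 14), so no integer solutions.

no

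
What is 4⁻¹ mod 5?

gcd(5, 4):
  5 = 1·4 + 1
  4 = 4·1
so gcd(5, 4) = 1.
Back-substitute for Bézout coefficients:
  1 = 5 - 1·4
  ... = 4·(-1) + 5·(1)
So 4·-1 ≡ 1 (mod 5), and -1 mod 5 = 4.

4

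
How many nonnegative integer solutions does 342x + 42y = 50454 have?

21

gcd(342, 42) = 6.
By Bézout, 342·(1) + 42·(-8) = 6.
One solution: (2, 1185).
General: x = 2 + 7t, y = 1185 - 57t.
x ≥ 0 ⇒ t ≥ 0; y ≥ 0 ⇒ t ≤ 20. So t ∈ [0, 20]: 21 solutions.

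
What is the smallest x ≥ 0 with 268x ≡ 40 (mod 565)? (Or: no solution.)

gcd(565, 268) = 1.
1 divides 40, so solutions exist.
By Bézout, 268×(-78) + 565×(37) = 1.
So 268×(-78) ≡ 1 (mod 565); multiply by 40: x ≡ -3120 (mod 565).
Smallest nonnegative: x = -3120 mod 565 = 270.

270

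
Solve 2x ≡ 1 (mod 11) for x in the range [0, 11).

gcd(11, 2) = 1.
By Bézout, 2*(-5) + 11*(1) = 1.
So 2*-5 ≡ 1 (mod 11), and -5 mod 11 = 6.

6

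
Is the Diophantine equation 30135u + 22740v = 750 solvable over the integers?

yes

gcd(30135, 22740) = 15.
15 divides 750, so integer solutions exist.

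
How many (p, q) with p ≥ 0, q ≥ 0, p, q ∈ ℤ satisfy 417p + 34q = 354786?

25

gcd(417, 34) = 1  (417 = 12*34 + 9, 34 = 3*9 + 7, 9 = 1*7 + 2, 7 = 3*2 + 1, 2 = 2*1).
Back-substituting, 417*(-15) + 34*(184) = 1.
Scale by 354786: one solution is (-5321790, 65280624). Reduce p mod 34: (26, 10116).
General: p = 26 + 34t, q = 10116 - 417t.
p ≥ 0 ⇒ t ≥ 0; q ≥ 0 ⇒ t ≤ 24. So t ∈ [0, 24]: 25 solutions.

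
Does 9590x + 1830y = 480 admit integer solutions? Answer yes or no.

yes

gcd(9590, 1830) = 10  (9590 = 5×1830 + 440, 1830 = 4×440 + 70, 440 = 6×70 + 20, 70 = 3×20 + 10, 20 = 2×10).
10 divides 480, so integer solutions exist.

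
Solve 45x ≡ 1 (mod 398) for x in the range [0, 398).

115

gcd(398, 45) = 1.
By Bézout, 45×(115) + 398×(-13) = 1.
So 45×115 ≡ 1 (mod 398), and 115 mod 398 = 115.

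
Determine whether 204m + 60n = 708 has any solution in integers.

gcd(204, 60) = 12.
12 divides 708, so integer solutions exist.

yes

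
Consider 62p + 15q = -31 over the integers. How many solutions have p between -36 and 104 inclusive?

gcd(62, 15) = 1.
By Bézout, 62*(-7) + 15*(29) = 1.
Particular solution: (7, -31).
General solution: p = 7 + 15t, q = -31 - 62t for integer t.
-36 ≤ 7 + 15t ≤ 104 gives t ∈ [-2, 6], which is 9 values.

9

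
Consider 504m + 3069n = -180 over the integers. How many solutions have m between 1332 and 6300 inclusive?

15

gcd(3069, 504) = 9  (3069 = 6*504 + 45, 504 = 11*45 + 9, 45 = 5*9).
Back-substituting, 504*(67) + 3069*(-11) = 9.
Scale by -20: particular solution (-1340, 220); reduce m mod 341: (24, -4).
General solution: m = 24 + 341t, n = -4 - 56t for integer t.
1332 ≤ 24 + 341t ≤ 6300 gives t ∈ [4, 18], which is 15 values.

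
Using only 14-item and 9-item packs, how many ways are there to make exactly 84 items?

1

Need nonnegative integers with 14j + 9k = 84.
gcd(14, 9) = 1, and 14·(2) + 9·(-3) = 1.
So (j₀, k₀) = (168, -252); general j = 168 + 9t, k = -252 - 14t.
j ≥ 0 ⇒ t ≥ -18; k ≥ 0 ⇒ t ≤ -18. That's 1 value of t.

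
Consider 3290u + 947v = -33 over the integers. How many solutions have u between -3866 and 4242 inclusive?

9

gcd(3290, 947) = 1  (3290 = 3*947 + 449, 947 = 2*449 + 49, 449 = 9*49 + 8, 49 = 6*8 + 1, 8 = 8*1).
Back-substituting, 3290*(-116) + 947*(403) = 1.
Scale by -33: particular solution (3828, -13299); reduce u mod 947: (40, -139).
General solution: u = 40 + 947t, v = -139 - 3290t for integer t.
-3866 ≤ 40 + 947t ≤ 4242 gives t ∈ [-4, 4], which is 9 values.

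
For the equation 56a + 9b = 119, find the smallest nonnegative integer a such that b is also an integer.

gcd(56, 9) = 1.
1 divides 119, so solutions exist.
By Bézout, 56×(-4) + 9×(25) = 1.
Scale by 119/1 = 119: (a₀, b₀) = (-476, 2975).
General solution: a = -476 + 9t, b = 2975 - 56t for integer t.
a ≥ 0: smallest is -476 mod 9 = 1 (at t = 53), with b = 7.

1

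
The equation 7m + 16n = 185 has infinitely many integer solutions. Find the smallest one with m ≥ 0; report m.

gcd(16, 7) = 1  (16 = 2×7 + 2, 7 = 3×2 + 1, 2 = 2×1).
1 divides 185, so solutions exist.
Back-substituting, 7×(7) + 16×(-3) = 1.
Scale by 185/1 = 185: (m₀, n₀) = (1295, -555).
General solution: m = 1295 + 16t, n = -555 - 7t for integer t.
m ≥ 0: smallest is 1295 mod 16 = 15 (at t = -80), with n = 5.

15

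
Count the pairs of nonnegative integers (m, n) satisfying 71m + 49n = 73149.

21

gcd(71, 49) = 1  (71 = 1*49 + 22, 49 = 2*22 + 5, 22 = 4*5 + 2, 5 = 2*2 + 1, 2 = 2*1).
Back-substituting, 71*(-20) + 49*(29) = 1.
Scale by 73149: one solution is (-1462980, 2121321). Reduce m mod 49: (13, 1474).
General: m = 13 + 49t, n = 1474 - 71t.
m ≥ 0 ⇒ t ≥ 0; n ≥ 0 ⇒ t ≤ 20. So t ∈ [0, 20]: 21 solutions.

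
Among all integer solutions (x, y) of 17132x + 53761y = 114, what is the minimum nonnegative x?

gcd(53761, 17132):
  53761 = 3*17132 + 2365
  17132 = 7*2365 + 577
  2365 = 4*577 + 57
  577 = 10*57 + 7
  57 = 8*7 + 1
  7 = 7*1
so gcd(53761, 17132) = 1.
1 divides 114, so solutions exist.
Back-substitute for Bézout coefficients:
  1 = 57 - 8*7
  ... = 17132*(-7547) + 53761*(2405)
Scale by 114/1 = 114: (x₀, y₀) = (-860358, 274170).
General solution: x = -860358 + 53761t, y = 274170 - 17132t for integer t.
x ≥ 0: smallest is -860358 mod 53761 = 53579 (at t = 17), with y = -17074.

53579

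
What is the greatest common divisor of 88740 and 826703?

29

gcd(826703, 88740) = 29  (826703 = 9*88740 + 28043, 88740 = 3*28043 + 4611, 28043 = 6*4611 + 377, 4611 = 12*377 + 87, 377 = 4*87 + 29, 87 = 3*29).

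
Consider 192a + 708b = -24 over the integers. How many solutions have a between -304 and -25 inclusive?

5

gcd(708, 192):
  708 = 3·192 + 132
  192 = 1·132 + 60
  132 = 2·60 + 12
  60 = 5·12
so gcd(708, 192) = 12.
Back-substitute for Bézout coefficients:
  12 = 132 - 2·60
  ... = 192·(-11) + 708·(3)
Scale by -2: particular solution (22, -6); reduce a mod 59: (22, -6).
General solution: a = 22 + 59t, b = -6 - 16t for integer t.
-304 ≤ 22 + 59t ≤ -25 gives t ∈ [-5, -1], which is 5 values.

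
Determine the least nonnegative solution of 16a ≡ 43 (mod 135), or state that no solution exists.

gcd(135, 16) = 1.
1 divides 43, so solutions exist.
By Bézout, 16*(-59) + 135*(7) = 1.
So 16*(-59) ≡ 1 (mod 135); multiply by 43: a ≡ -2537 (mod 135).
Smallest nonnegative: a = -2537 mod 135 = 28.

28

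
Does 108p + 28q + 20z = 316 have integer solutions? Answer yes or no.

gcd(108, 28) = 4  (108 = 3·28 + 24, 28 = 1·24 + 4, 24 = 6·4).
gcd(4, 20) = 4.
4 divides 316, so integer solutions exist.

yes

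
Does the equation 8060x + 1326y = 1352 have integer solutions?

yes

gcd(8060, 1326) = 26  (8060 = 6×1326 + 104, 1326 = 12×104 + 78, 104 = 1×78 + 26, 78 = 3×26).
26 divides 1352, so integer solutions exist.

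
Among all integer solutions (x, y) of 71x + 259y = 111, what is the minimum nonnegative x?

gcd(259, 71):
  259 = 3*71 + 46
  71 = 1*46 + 25
  46 = 1*25 + 21
  25 = 1*21 + 4
  21 = 5*4 + 1
  4 = 4*1
so gcd(259, 71) = 1.
1 divides 111, so solutions exist.
Back-substitute for Bézout coefficients:
  1 = 21 - 5*4
  ... = 71*(-62) + 259*(17)
Scale by 111/1 = 111: (x₀, y₀) = (-6882, 1887).
General solution: x = -6882 + 259t, y = 1887 - 71t for integer t.
x ≥ 0: smallest is -6882 mod 259 = 111 (at t = 27), with y = -30.

111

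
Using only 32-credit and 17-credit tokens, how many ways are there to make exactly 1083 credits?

2

Need nonnegative integers with 32j + 17k = 1083.
gcd(32, 17) = 1, and 32·(8) + 17·(-15) = 1.
So (j₀, k₀) = (8664, -16245); general j = 8664 + 17t, k = -16245 - 32t.
j ≥ 0 ⇒ t ≥ -509; k ≥ 0 ⇒ t ≤ -508. That's 2 values of t.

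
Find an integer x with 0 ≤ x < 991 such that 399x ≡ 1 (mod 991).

gcd(991, 399) = 1  (991 = 2×399 + 193, 399 = 2×193 + 13, 193 = 14×13 + 11, 13 = 1×11 + 2, 11 = 5×2 + 1, 2 = 2×1).
Back-substituting, 399×(-457) + 991×(184) = 1.
So 399×-457 ≡ 1 (mod 991), and -457 mod 991 = 534.

534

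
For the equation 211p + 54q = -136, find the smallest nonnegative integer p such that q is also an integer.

38

gcd(211, 54) = 1.
1 divides -136, so solutions exist.
By Bézout, 211*(-11) + 54*(43) = 1.
Scale by -136/1 = -136: (p₀, q₀) = (1496, -5848).
General solution: p = 1496 + 54t, q = -5848 - 211t for integer t.
p ≥ 0: smallest is 1496 mod 54 = 38 (at t = -27), with q = -151.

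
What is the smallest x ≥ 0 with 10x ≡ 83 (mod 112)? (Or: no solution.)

gcd(112, 10) = 2.
2 does not divide 83, so the congruence has no solution.

no solution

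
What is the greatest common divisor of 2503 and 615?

gcd(2503, 615) = 1  (2503 = 4*615 + 43, 615 = 14*43 + 13, 43 = 3*13 + 4, 13 = 3*4 + 1, 4 = 4*1).

1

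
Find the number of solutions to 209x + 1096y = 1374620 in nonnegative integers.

6

gcd(1096, 209) = 1  (1096 = 5*209 + 51, 209 = 4*51 + 5, 51 = 10*5 + 1, 5 = 5*1).
Back-substituting, 209*(-215) + 1096*(41) = 1.
Scale by 1374620: one solution is (-295543300, 56359420). Reduce x mod 1096: (772, 1107).
General: x = 772 + 1096t, y = 1107 - 209t.
x ≥ 0 ⇒ t ≥ 0; y ≥ 0 ⇒ t ≤ 5. So t ∈ [0, 5]: 6 solutions.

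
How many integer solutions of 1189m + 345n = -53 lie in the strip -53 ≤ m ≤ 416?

1

gcd(1189, 345):
  1189 = 3·345 + 154
  345 = 2·154 + 37
  154 = 4·37 + 6
  37 = 6·6 + 1
  6 = 6·1
so gcd(1189, 345) = 1.
Back-substitute for Bézout coefficients:
  1 = 37 - 6·6
  ... = 1189·(-56) + 345·(193)
Scale by -53: particular solution (2968, -10229); reduce m mod 345: (208, -717).
General solution: m = 208 + 345t, n = -717 - 1189t for integer t.
-53 ≤ 208 + 345t ≤ 416 gives t ∈ [0, 0], which is 1 value.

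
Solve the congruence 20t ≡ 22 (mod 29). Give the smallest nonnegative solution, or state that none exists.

4

gcd(29, 20):
  29 = 1·20 + 9
  20 = 2·9 + 2
  9 = 4·2 + 1
  2 = 2·1
so gcd(29, 20) = 1.
1 divides 22, so solutions exist.
Back-substitute for Bézout coefficients:
  1 = 9 - 4·2
  ... = 20·(-13) + 29·(9)
So 20·(-13) ≡ 1 (mod 29); multiply by 22: t ≡ -286 (mod 29).
Smallest nonnegative: t = -286 mod 29 = 4.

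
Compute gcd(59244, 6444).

12

gcd(59244, 6444):
  59244 = 9*6444 + 1248
  6444 = 5*1248 + 204
  1248 = 6*204 + 24
  204 = 8*24 + 12
  24 = 2*12
so gcd(59244, 6444) = 12.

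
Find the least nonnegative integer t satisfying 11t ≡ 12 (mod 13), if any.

gcd(13, 11) = 1  (13 = 1·11 + 2, 11 = 5·2 + 1, 2 = 2·1).
1 divides 12, so solutions exist.
Back-substituting, 11·(6) + 13·(-5) = 1.
So 11·(6) ≡ 1 (mod 13); multiply by 12: t ≡ 72 (mod 13).
Smallest nonnegative: t = 72 mod 13 = 7.

7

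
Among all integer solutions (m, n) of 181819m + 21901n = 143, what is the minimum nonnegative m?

434

gcd(181819, 21901) = 11  (181819 = 8×21901 + 6611, 21901 = 3×6611 + 2068, 6611 = 3×2068 + 407, 2068 = 5×407 + 33, 407 = 12×33 + 11, 33 = 3×11).
11 divides 143, so solutions exist.
Back-substituting, 181819×(646) + 21901×(-5363) = 11.
Scale by 143/11 = 13: (m₀, n₀) = (8398, -69719).
General solution: m = 8398 + 1991t, n = -69719 - 16529t for integer t.
m ≥ 0: smallest is 8398 mod 1991 = 434 (at t = -4), with n = -3603.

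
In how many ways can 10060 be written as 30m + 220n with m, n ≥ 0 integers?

15

gcd(220, 30) = 10.
By Bézout, 30×(-7) + 220×(1) = 10.
One solution: (20, 43).
General: m = 20 + 22t, n = 43 - 3t.
m ≥ 0 ⇒ t ≥ 0; n ≥ 0 ⇒ t ≤ 14. So t ∈ [0, 14]: 15 solutions.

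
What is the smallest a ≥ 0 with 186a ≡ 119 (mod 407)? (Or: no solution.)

156

gcd(407, 186) = 1  (407 = 2·186 + 35, 186 = 5·35 + 11, 35 = 3·11 + 2, 11 = 5·2 + 1, 2 = 2·1).
1 divides 119, so solutions exist.
Back-substituting, 186·(186) + 407·(-85) = 1.
So 186·(186) ≡ 1 (mod 407); multiply by 119: a ≡ 22134 (mod 407).
Smallest nonnegative: a = 22134 mod 407 = 156.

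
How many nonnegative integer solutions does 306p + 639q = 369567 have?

gcd(639, 306) = 9  (639 = 2*306 + 27, 306 = 11*27 + 9, 27 = 3*9).
Back-substituting, 306*(23) + 639*(-11) = 9.
Scale by 41063: one solution is (944449, -451693). Reduce p mod 71: (7, 575).
General: p = 7 + 71t, q = 575 - 34t.
p ≥ 0 ⇒ t ≥ 0; q ≥ 0 ⇒ t ≤ 16. So t ∈ [0, 16]: 17 solutions.

17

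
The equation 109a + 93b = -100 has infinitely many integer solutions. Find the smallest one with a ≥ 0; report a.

17

gcd(109, 93):
  109 = 1×93 + 16
  93 = 5×16 + 13
  16 = 1×13 + 3
  13 = 4×3 + 1
  3 = 3×1
so gcd(109, 93) = 1.
1 divides -100, so solutions exist.
Back-substitute for Bézout coefficients:
  1 = 13 - 4×3
  ... = 109×(-29) + 93×(34)
Scale by -100/1 = -100: (a₀, b₀) = (2900, -3400).
General solution: a = 2900 + 93t, b = -3400 - 109t for integer t.
a ≥ 0: smallest is 2900 mod 93 = 17 (at t = -31), with b = -21.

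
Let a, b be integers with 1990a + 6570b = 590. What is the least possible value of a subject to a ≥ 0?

446

gcd(6570, 1990) = 10  (6570 = 3×1990 + 600, 1990 = 3×600 + 190, 600 = 3×190 + 30, 190 = 6×30 + 10, 30 = 3×10).
10 divides 590, so solutions exist.
Back-substituting, 1990×(208) + 6570×(-63) = 10.
Scale by 590/10 = 59: (a₀, b₀) = (12272, -3717).
General solution: a = 12272 + 657t, b = -3717 - 199t for integer t.
a ≥ 0: smallest is 12272 mod 657 = 446 (at t = -18), with b = -135.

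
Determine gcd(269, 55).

1

gcd(269, 55):
  269 = 4·55 + 49
  55 = 1·49 + 6
  49 = 8·6 + 1
  6 = 6·1
so gcd(269, 55) = 1.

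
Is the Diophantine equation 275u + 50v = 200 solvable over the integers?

yes

gcd(275, 50) = 25  (275 = 5×50 + 25, 50 = 2×25).
25 divides 200, so integer solutions exist.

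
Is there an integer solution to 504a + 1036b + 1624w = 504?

yes

gcd(1036, 504) = 28.
gcd(28, 1624) = 28.
28 divides 504, so integer solutions exist.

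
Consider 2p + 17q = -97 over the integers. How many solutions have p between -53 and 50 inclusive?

gcd(17, 2) = 1  (17 = 8×2 + 1, 2 = 2×1).
Back-substituting, 2×(-8) + 17×(1) = 1.
Scale by -97: particular solution (776, -97); reduce p mod 17: (11, -7).
General solution: p = 11 + 17t, q = -7 - 2t for integer t.
-53 ≤ 11 + 17t ≤ 50 gives t ∈ [-3, 2], which is 6 values.

6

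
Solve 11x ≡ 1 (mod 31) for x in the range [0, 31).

gcd(31, 11) = 1.
By Bézout, 11·(-14) + 31·(5) = 1.
So 11·-14 ≡ 1 (mod 31), and -14 mod 31 = 17.

17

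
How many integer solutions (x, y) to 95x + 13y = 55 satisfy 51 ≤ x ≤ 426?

gcd(95, 13) = 1.
By Bézout, 95×(-3) + 13×(22) = 1.
Particular solution: (4, -25).
General solution: x = 4 + 13t, y = -25 - 95t for integer t.
51 ≤ 4 + 13t ≤ 426 gives t ∈ [4, 32], which is 29 values.

29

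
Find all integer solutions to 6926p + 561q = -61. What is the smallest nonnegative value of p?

gcd(6926, 561):
  6926 = 12×561 + 194
  561 = 2×194 + 173
  194 = 1×173 + 21
  173 = 8×21 + 5
  21 = 4×5 + 1
  5 = 5×1
so gcd(6926, 561) = 1.
1 divides -61, so solutions exist.
Back-substitute for Bézout coefficients:
  1 = 21 - 4×5
  ... = 6926×(107) + 561×(-1321)
Scale by -61/1 = -61: (p₀, q₀) = (-6527, 80581).
General solution: p = -6527 + 561t, q = 80581 - 6926t for integer t.
p ≥ 0: smallest is -6527 mod 561 = 205 (at t = 12), with q = -2531.

205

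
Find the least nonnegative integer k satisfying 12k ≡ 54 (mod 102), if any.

13

gcd(102, 12) = 6  (102 = 8·12 + 6, 12 = 2·6).
6 divides 54, so solutions exist.
Back-substituting, 12·(-8) + 102·(1) = 6.
So 12·(-8) ≡ 6 (mod 102); multiply by 9: k ≡ -72 (mod 17).
Smallest nonnegative: k = -72 mod 17 = 13.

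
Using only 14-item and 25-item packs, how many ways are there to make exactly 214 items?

Need nonnegative integers with 14j + 25k = 214.
gcd(14, 25) = 1, and 14·(9) + 25·(-5) = 1.
So (j₀, k₀) = (1926, -1070); general j = 1926 + 25t, k = -1070 - 14t.
j ≥ 0 ⇒ t ≥ -77; k ≥ 0 ⇒ t ≤ -77. That's 1 value of t.

1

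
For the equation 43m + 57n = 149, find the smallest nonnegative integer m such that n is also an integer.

26

gcd(57, 43):
  57 = 1·43 + 14
  43 = 3·14 + 1
  14 = 14·1
so gcd(57, 43) = 1.
1 divides 149, so solutions exist.
Back-substitute for Bézout coefficients:
  1 = 43 - 3·14
  ... = 43·(4) + 57·(-3)
Scale by 149/1 = 149: (m₀, n₀) = (596, -447).
General solution: m = 596 + 57t, n = -447 - 43t for integer t.
m ≥ 0: smallest is 596 mod 57 = 26 (at t = -10), with n = -17.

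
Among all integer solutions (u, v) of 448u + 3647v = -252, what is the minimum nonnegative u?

32

gcd(3647, 448):
  3647 = 8×448 + 63
  448 = 7×63 + 7
  63 = 9×7
so gcd(3647, 448) = 7.
7 divides -252, so solutions exist.
Back-substitute for Bézout coefficients:
  7 = 448 - 7×63
  ... = 448×(57) + 3647×(-7)
Scale by -252/7 = -36: (u₀, v₀) = (-2052, 252).
General solution: u = -2052 + 521t, v = 252 - 64t for integer t.
u ≥ 0: smallest is -2052 mod 521 = 32 (at t = 4), with v = -4.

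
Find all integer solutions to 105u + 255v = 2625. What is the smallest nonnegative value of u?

gcd(255, 105):
  255 = 2·105 + 45
  105 = 2·45 + 15
  45 = 3·15
so gcd(255, 105) = 15.
15 divides 2625, so solutions exist.
Back-substitute for Bézout coefficients:
  15 = 105 - 2·45
  ... = 105·(5) + 255·(-2)
Scale by 2625/15 = 175: (u₀, v₀) = (875, -350).
General solution: u = 875 + 17t, v = -350 - 7t for integer t.
u ≥ 0: smallest is 875 mod 17 = 8 (at t = -51), with v = 7.

8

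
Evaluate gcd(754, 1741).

1

gcd(1741, 754):
  1741 = 2*754 + 233
  754 = 3*233 + 55
  233 = 4*55 + 13
  55 = 4*13 + 3
  13 = 4*3 + 1
  3 = 3*1
so gcd(1741, 754) = 1.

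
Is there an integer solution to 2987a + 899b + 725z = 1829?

gcd(2987, 899) = 29.
gcd(29, 725) = 29.
29 does not divide 1829 (remainder 2), so no integer solutions.

no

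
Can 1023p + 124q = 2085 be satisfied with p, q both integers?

gcd(1023, 124) = 31  (1023 = 8×124 + 31, 124 = 4×31).
31 does not divide 2085 (remainder 8), so no integer solutions.

no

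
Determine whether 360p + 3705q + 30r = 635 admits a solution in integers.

gcd(3705, 360) = 15  (3705 = 10*360 + 105, 360 = 3*105 + 45, 105 = 2*45 + 15, 45 = 3*15).
gcd(15, 30) = 15.
15 does not divide 635 (remainder 5), so no integer solutions.

no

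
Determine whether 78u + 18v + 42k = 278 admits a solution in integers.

no

gcd(78, 18) = 6.
gcd(6, 42) = 6.
6 does not divide 278 (remainder 2), so no integer solutions.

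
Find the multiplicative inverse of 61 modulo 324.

gcd(324, 61):
  324 = 5×61 + 19
  61 = 3×19 + 4
  19 = 4×4 + 3
  4 = 1×3 + 1
  3 = 3×1
so gcd(324, 61) = 1.
Back-substitute for Bézout coefficients:
  1 = 4 - 1×3
  ... = 61×(85) + 324×(-16)
So 61×85 ≡ 1 (mod 324), and 85 mod 324 = 85.

85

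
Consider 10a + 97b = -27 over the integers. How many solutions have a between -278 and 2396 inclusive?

gcd(97, 10) = 1  (97 = 9×10 + 7, 10 = 1×7 + 3, 7 = 2×3 + 1, 3 = 3×1).
Back-substituting, 10×(-29) + 97×(3) = 1.
Scale by -27: particular solution (783, -81); reduce a mod 97: (7, -1).
General solution: a = 7 + 97t, b = -1 - 10t for integer t.
-278 ≤ 7 + 97t ≤ 2396 gives t ∈ [-2, 24], which is 27 values.

27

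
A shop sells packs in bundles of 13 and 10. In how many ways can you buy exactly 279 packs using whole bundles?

2

Need nonnegative integers with 13j + 10k = 279.
gcd(13, 10) = 1, and 13·(-3) + 10·(4) = 1.
So (j₀, k₀) = (-837, 1116); general j = -837 + 10t, k = 1116 - 13t.
j ≥ 0 ⇒ t ≥ 84; k ≥ 0 ⇒ t ≤ 85. That's 2 values of t.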